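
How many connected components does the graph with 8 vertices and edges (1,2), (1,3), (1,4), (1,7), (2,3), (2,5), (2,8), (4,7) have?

Step 1: Build adjacency list from edges:
  1: 2, 3, 4, 7
  2: 1, 3, 5, 8
  3: 1, 2
  4: 1, 7
  5: 2
  6: (none)
  7: 1, 4
  8: 2

Step 2: Run BFS/DFS from vertex 1:
  Visited: {1, 2, 3, 4, 7, 5, 8}
  Reached 7 of 8 vertices

Step 3: Only 7 of 8 vertices reached. Graph is disconnected.
Connected components: {1, 2, 3, 4, 5, 7, 8}, {6}
Number of connected components: 2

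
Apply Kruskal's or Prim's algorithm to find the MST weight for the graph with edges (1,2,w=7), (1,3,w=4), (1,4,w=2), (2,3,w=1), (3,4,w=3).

Apply Kruskal's algorithm (sort edges by weight, add if no cycle):

Sorted edges by weight:
  (2,3) w=1
  (1,4) w=2
  (3,4) w=3
  (1,3) w=4
  (1,2) w=7

Add edge (2,3) w=1 -- no cycle. Running total: 1
Add edge (1,4) w=2 -- no cycle. Running total: 3
Add edge (3,4) w=3 -- no cycle. Running total: 6

MST edges: (2,3,w=1), (1,4,w=2), (3,4,w=3)
Total MST weight: 1 + 2 + 3 = 6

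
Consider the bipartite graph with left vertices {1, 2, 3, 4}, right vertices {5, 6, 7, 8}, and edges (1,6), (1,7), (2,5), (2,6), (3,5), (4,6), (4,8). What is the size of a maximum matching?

Step 1: List the neighbors of each left vertex:
  1: 6, 7
  2: 5, 6
  3: 5
  4: 6, 8

Step 2: Greedily match left vertices, then look for augmenting paths:
  Match 1 -- 7
  Match 2 -- 6
  Match 3 -- 5
  Match 4 -- 8
  No augmenting path remains.

Step 3: Verify this is maximum:
  Matching size 4 = min(|L|, |R|) = min(4, 4), which is an upper bound, so this matching is maximum.

Maximum matching: {(1,7), (2,6), (3,5), (4,8)}
Size: 4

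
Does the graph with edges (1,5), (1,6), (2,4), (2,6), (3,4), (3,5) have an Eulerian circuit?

Step 1: Find the degree of each vertex:
  deg(1) = 2
  deg(2) = 2
  deg(3) = 2
  deg(4) = 2
  deg(5) = 2
  deg(6) = 2

Step 2: Count vertices with odd degree:
  All vertices have even degree (0 odd-degree vertices)

Step 3: Apply Euler's theorem:
  - Eulerian circuit exists iff graph is connected and all vertices have even degree
  - Eulerian path exists iff graph is connected and has 0 or 2 odd-degree vertices

Graph is connected with 0 odd-degree vertices.
Both Eulerian circuit and Eulerian path exist.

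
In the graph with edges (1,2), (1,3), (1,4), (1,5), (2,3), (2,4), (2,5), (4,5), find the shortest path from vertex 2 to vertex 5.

Step 1: Build adjacency list:
  1: 2, 3, 4, 5
  2: 1, 3, 4, 5
  3: 1, 2
  4: 1, 2, 5
  5: 1, 2, 4

Step 2: BFS from vertex 2 to find shortest path to 5:
  vertex 1 reached at distance 1
  vertex 3 reached at distance 1
  vertex 4 reached at distance 1
  vertex 5 reached at distance 1

Step 3: Shortest path: 2 -> 5
Path length: 1 edge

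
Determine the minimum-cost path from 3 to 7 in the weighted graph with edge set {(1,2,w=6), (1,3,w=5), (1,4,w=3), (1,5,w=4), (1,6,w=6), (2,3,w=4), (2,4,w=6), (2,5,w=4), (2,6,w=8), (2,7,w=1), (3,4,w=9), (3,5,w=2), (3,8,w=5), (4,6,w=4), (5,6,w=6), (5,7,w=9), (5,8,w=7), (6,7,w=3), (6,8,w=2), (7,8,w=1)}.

Step 1: Build adjacency list with weights:
  1: 2(w=6), 3(w=5), 4(w=3), 5(w=4), 6(w=6)
  2: 1(w=6), 3(w=4), 4(w=6), 5(w=4), 6(w=8), 7(w=1)
  3: 1(w=5), 2(w=4), 4(w=9), 5(w=2), 8(w=5)
  4: 1(w=3), 2(w=6), 3(w=9), 6(w=4)
  5: 1(w=4), 2(w=4), 3(w=2), 6(w=6), 7(w=9), 8(w=7)
  6: 1(w=6), 2(w=8), 4(w=4), 5(w=6), 7(w=3), 8(w=2)
  7: 2(w=1), 5(w=9), 6(w=3), 8(w=1)
  8: 3(w=5), 5(w=7), 6(w=2), 7(w=1)

Step 2: Apply Dijkstra's algorithm from vertex 3:
  Visit vertex 3 (distance=0)
    Update dist[1] = 5
    Update dist[2] = 4
    Update dist[4] = 9
    Update dist[5] = 2
    Update dist[8] = 5
  Visit vertex 5 (distance=2)
    Update dist[6] = 8
    Update dist[7] = 11
  Visit vertex 2 (distance=4)
    Update dist[7] = 5
  Visit vertex 1 (distance=5)
    Update dist[4] = 8
  Visit vertex 7 (distance=5)

Step 3: Shortest path: 3 -> 2 -> 7
Total weight: 4 + 1 = 5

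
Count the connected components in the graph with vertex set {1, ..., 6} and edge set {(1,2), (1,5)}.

Step 1: Build adjacency list from edges:
  1: 2, 5
  2: 1
  3: (none)
  4: (none)
  5: 1
  6: (none)

Step 2: Run BFS/DFS from vertex 1:
  Visited: {1, 2, 5}
  Reached 3 of 6 vertices

Step 3: Only 3 of 6 vertices reached. Graph is disconnected.
Connected components: {1, 2, 5}, {3}, {4}, {6}
Number of connected components: 4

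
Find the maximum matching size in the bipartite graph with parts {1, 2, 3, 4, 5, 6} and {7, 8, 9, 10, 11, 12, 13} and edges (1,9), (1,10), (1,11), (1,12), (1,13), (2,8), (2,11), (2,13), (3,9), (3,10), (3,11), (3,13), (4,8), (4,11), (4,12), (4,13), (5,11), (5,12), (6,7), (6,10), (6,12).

Step 1: List the neighbors of each left vertex:
  1: 9, 10, 11, 12, 13
  2: 8, 11, 13
  3: 9, 10, 11, 13
  4: 8, 11, 12, 13
  5: 11, 12
  6: 7, 10, 12

Step 2: Greedily match left vertices, then look for augmenting paths:
  Match 1 -- 9
  Match 2 -- 8
  Match 3 -- 10
  Match 4 -- 11
  Match 5 -- 12
  Match 6 -- 7
  No augmenting path remains.

Step 3: Verify this is maximum:
  Matching size 6 = min(|L|, |R|) = min(6, 7), which is an upper bound, so this matching is maximum.

Maximum matching: {(1,9), (2,8), (3,10), (4,11), (5,12), (6,7)}
Size: 6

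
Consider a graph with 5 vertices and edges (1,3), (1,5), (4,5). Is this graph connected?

Step 1: Build adjacency list from edges:
  1: 3, 5
  2: (none)
  3: 1
  4: 5
  5: 1, 4

Step 2: Run BFS/DFS from vertex 1:
  Visited: {1, 3, 5, 4}
  Reached 4 of 5 vertices

Step 3: Only 4 of 5 vertices reached. Graph is disconnected.
Connected components: {1, 3, 4, 5}, {2}
Answer: No, the graph is not connected (2 components).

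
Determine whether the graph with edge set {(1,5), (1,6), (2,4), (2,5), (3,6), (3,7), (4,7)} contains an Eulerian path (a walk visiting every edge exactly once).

Step 1: Find the degree of each vertex:
  deg(1) = 2
  deg(2) = 2
  deg(3) = 2
  deg(4) = 2
  deg(5) = 2
  deg(6) = 2
  deg(7) = 2

Step 2: Count vertices with odd degree:
  All vertices have even degree (0 odd-degree vertices)

Step 3: Apply Euler's theorem:
  - Eulerian circuit exists iff graph is connected and all vertices have even degree
  - Eulerian path exists iff graph is connected and has 0 or 2 odd-degree vertices

Graph is connected with 0 odd-degree vertices.
Both Eulerian circuit and Eulerian path exist.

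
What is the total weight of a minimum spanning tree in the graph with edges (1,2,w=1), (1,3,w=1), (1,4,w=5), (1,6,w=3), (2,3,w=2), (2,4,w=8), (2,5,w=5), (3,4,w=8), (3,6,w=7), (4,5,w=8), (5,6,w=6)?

Apply Kruskal's algorithm (sort edges by weight, add if no cycle):

Sorted edges by weight:
  (1,2) w=1
  (1,3) w=1
  (2,3) w=2
  (1,6) w=3
  (1,4) w=5
  (2,5) w=5
  (5,6) w=6
  (3,6) w=7
  (2,4) w=8
  (3,4) w=8
  (4,5) w=8

Add edge (1,2) w=1 -- no cycle. Running total: 1
Add edge (1,3) w=1 -- no cycle. Running total: 2
Skip edge (2,3) w=2 -- would create cycle
Add edge (1,6) w=3 -- no cycle. Running total: 5
Add edge (1,4) w=5 -- no cycle. Running total: 10
Add edge (2,5) w=5 -- no cycle. Running total: 15

MST edges: (1,2,w=1), (1,3,w=1), (1,6,w=3), (1,4,w=5), (2,5,w=5)
Total MST weight: 1 + 1 + 3 + 5 + 5 = 15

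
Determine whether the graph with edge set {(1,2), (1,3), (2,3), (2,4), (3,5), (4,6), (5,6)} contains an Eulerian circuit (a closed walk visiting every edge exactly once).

Step 1: Find the degree of each vertex:
  deg(1) = 2
  deg(2) = 3
  deg(3) = 3
  deg(4) = 2
  deg(5) = 2
  deg(6) = 2

Step 2: Count vertices with odd degree:
  Odd-degree vertices: 2, 3 (2 total)

Step 3: Apply Euler's theorem:
  - Eulerian circuit exists iff graph is connected and all vertices have even degree
  - Eulerian path exists iff graph is connected and has 0 or 2 odd-degree vertices

Graph is connected with exactly 2 odd-degree vertices (2, 3).
Eulerian path exists (starting and ending at the odd-degree vertices), but no Eulerian circuit.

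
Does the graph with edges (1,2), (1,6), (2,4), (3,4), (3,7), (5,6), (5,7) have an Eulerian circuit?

Step 1: Find the degree of each vertex:
  deg(1) = 2
  deg(2) = 2
  deg(3) = 2
  deg(4) = 2
  deg(5) = 2
  deg(6) = 2
  deg(7) = 2

Step 2: Count vertices with odd degree:
  All vertices have even degree (0 odd-degree vertices)

Step 3: Apply Euler's theorem:
  - Eulerian circuit exists iff graph is connected and all vertices have even degree
  - Eulerian path exists iff graph is connected and has 0 or 2 odd-degree vertices

Graph is connected with 0 odd-degree vertices.
Both Eulerian circuit and Eulerian path exist.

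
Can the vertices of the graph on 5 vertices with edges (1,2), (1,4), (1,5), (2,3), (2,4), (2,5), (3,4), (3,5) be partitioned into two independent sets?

Step 1: Attempt 2-coloring using BFS:
  Start at vertex 1, assign color 0
  Color vertex 2 with color 1 (neighbor of 1)
  Color vertex 4 with color 1 (neighbor of 1)
  Color vertex 5 with color 1 (neighbor of 1)
  Color vertex 3 with color 0 (neighbor of 2)

Step 2: Conflict found! Vertices 2 and 4 are adjacent but have the same color.
This means the graph contains an odd cycle.

The graph is NOT bipartite.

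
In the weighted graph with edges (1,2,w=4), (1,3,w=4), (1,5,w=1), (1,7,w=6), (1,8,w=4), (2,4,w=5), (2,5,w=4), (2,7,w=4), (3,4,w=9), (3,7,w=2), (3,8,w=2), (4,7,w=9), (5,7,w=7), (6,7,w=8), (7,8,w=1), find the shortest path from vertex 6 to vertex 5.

Step 1: Build adjacency list with weights:
  1: 2(w=4), 3(w=4), 5(w=1), 7(w=6), 8(w=4)
  2: 1(w=4), 4(w=5), 5(w=4), 7(w=4)
  3: 1(w=4), 4(w=9), 7(w=2), 8(w=2)
  4: 2(w=5), 3(w=9), 7(w=9)
  5: 1(w=1), 2(w=4), 7(w=7)
  6: 7(w=8)
  7: 1(w=6), 2(w=4), 3(w=2), 4(w=9), 5(w=7), 6(w=8), 8(w=1)
  8: 1(w=4), 3(w=2), 7(w=1)

Step 2: Apply Dijkstra's algorithm from vertex 6:
  Visit vertex 6 (distance=0)
    Update dist[7] = 8
  Visit vertex 7 (distance=8)
    Update dist[1] = 14
    Update dist[2] = 12
    Update dist[3] = 10
    Update dist[4] = 17
    Update dist[5] = 15
    Update dist[8] = 9
  Visit vertex 8 (distance=9)
    Update dist[1] = 13
  Visit vertex 3 (distance=10)
  Visit vertex 2 (distance=12)
  Visit vertex 1 (distance=13)
    Update dist[5] = 14
  Visit vertex 5 (distance=14)

Step 3: Shortest path: 6 -> 7 -> 8 -> 1 -> 5
Total weight: 8 + 1 + 4 + 1 = 14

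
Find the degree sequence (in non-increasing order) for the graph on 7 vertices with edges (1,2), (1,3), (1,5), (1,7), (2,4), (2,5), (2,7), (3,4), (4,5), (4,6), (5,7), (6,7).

Step 1: Count edges incident to each vertex:
  deg(1) = 4 (neighbors: 2, 3, 5, 7)
  deg(2) = 4 (neighbors: 1, 4, 5, 7)
  deg(3) = 2 (neighbors: 1, 4)
  deg(4) = 4 (neighbors: 2, 3, 5, 6)
  deg(5) = 4 (neighbors: 1, 2, 4, 7)
  deg(6) = 2 (neighbors: 4, 7)
  deg(7) = 4 (neighbors: 1, 2, 5, 6)

Step 2: Sort degrees in non-increasing order:
  Degrees: [4, 4, 2, 4, 4, 2, 4] -> sorted: [4, 4, 4, 4, 4, 2, 2]

Degree sequence: [4, 4, 4, 4, 4, 2, 2]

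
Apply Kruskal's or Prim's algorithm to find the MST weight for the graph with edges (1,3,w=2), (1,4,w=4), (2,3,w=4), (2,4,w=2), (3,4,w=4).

Apply Kruskal's algorithm (sort edges by weight, add if no cycle):

Sorted edges by weight:
  (1,3) w=2
  (2,4) w=2
  (1,4) w=4
  (2,3) w=4
  (3,4) w=4

Add edge (1,3) w=2 -- no cycle. Running total: 2
Add edge (2,4) w=2 -- no cycle. Running total: 4
Add edge (1,4) w=4 -- no cycle. Running total: 8

MST edges: (1,3,w=2), (2,4,w=2), (1,4,w=4)
Total MST weight: 2 + 2 + 4 = 8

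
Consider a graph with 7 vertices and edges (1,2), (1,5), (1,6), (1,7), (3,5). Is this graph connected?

Step 1: Build adjacency list from edges:
  1: 2, 5, 6, 7
  2: 1
  3: 5
  4: (none)
  5: 1, 3
  6: 1
  7: 1

Step 2: Run BFS/DFS from vertex 1:
  Visited: {1, 2, 5, 6, 7, 3}
  Reached 6 of 7 vertices

Step 3: Only 6 of 7 vertices reached. Graph is disconnected.
Connected components: {1, 2, 3, 5, 6, 7}, {4}
Answer: No, the graph is not connected (2 components).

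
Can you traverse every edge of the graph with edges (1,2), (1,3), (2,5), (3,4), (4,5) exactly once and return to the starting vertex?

Step 1: Find the degree of each vertex:
  deg(1) = 2
  deg(2) = 2
  deg(3) = 2
  deg(4) = 2
  deg(5) = 2

Step 2: Count vertices with odd degree:
  All vertices have even degree (0 odd-degree vertices)

Step 3: Apply Euler's theorem:
  - Eulerian circuit exists iff graph is connected and all vertices have even degree
  - Eulerian path exists iff graph is connected and has 0 or 2 odd-degree vertices

Graph is connected with 0 odd-degree vertices.
Both Eulerian circuit and Eulerian path exist.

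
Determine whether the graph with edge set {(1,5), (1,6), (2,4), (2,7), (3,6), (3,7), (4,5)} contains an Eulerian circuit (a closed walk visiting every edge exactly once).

Step 1: Find the degree of each vertex:
  deg(1) = 2
  deg(2) = 2
  deg(3) = 2
  deg(4) = 2
  deg(5) = 2
  deg(6) = 2
  deg(7) = 2

Step 2: Count vertices with odd degree:
  All vertices have even degree (0 odd-degree vertices)

Step 3: Apply Euler's theorem:
  - Eulerian circuit exists iff graph is connected and all vertices have even degree
  - Eulerian path exists iff graph is connected and has 0 or 2 odd-degree vertices

Graph is connected with 0 odd-degree vertices.
Both Eulerian circuit and Eulerian path exist.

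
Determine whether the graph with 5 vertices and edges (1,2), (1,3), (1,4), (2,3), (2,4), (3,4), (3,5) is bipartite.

Step 1: Attempt 2-coloring using BFS:
  Start at vertex 1, assign color 0
  Color vertex 2 with color 1 (neighbor of 1)
  Color vertex 3 with color 1 (neighbor of 1)
  Color vertex 4 with color 1 (neighbor of 1)

Step 2: Conflict found! Vertices 2 and 3 are adjacent but have the same color.
This means the graph contains an odd cycle.

The graph is NOT bipartite.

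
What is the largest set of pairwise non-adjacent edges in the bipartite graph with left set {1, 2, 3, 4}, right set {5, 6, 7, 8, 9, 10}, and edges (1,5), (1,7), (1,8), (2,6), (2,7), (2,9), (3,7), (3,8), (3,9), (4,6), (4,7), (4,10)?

Step 1: List the neighbors of each left vertex:
  1: 5, 7, 8
  2: 6, 7, 9
  3: 7, 8, 9
  4: 6, 7, 10

Step 2: Greedily match left vertices, then look for augmenting paths:
  Match 1 -- 5
  Match 2 -- 6
  Match 3 -- 7
  Match 4 -- 10
  No augmenting path remains.

Step 3: Verify this is maximum:
  Matching size 4 = min(|L|, |R|) = min(4, 6), which is an upper bound, so this matching is maximum.

Maximum matching: {(1,5), (2,6), (3,7), (4,10)}
Size: 4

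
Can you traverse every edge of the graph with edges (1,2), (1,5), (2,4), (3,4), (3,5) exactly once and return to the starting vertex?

Step 1: Find the degree of each vertex:
  deg(1) = 2
  deg(2) = 2
  deg(3) = 2
  deg(4) = 2
  deg(5) = 2

Step 2: Count vertices with odd degree:
  All vertices have even degree (0 odd-degree vertices)

Step 3: Apply Euler's theorem:
  - Eulerian circuit exists iff graph is connected and all vertices have even degree
  - Eulerian path exists iff graph is connected and has 0 or 2 odd-degree vertices

Graph is connected with 0 odd-degree vertices.
Both Eulerian circuit and Eulerian path exist.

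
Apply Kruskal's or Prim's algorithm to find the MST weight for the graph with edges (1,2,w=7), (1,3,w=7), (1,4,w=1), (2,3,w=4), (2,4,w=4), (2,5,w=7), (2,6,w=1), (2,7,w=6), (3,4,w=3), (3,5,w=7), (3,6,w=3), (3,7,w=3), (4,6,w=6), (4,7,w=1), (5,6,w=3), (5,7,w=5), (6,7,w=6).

Apply Kruskal's algorithm (sort edges by weight, add if no cycle):

Sorted edges by weight:
  (1,4) w=1
  (2,6) w=1
  (4,7) w=1
  (3,4) w=3
  (3,6) w=3
  (3,7) w=3
  (5,6) w=3
  (2,3) w=4
  (2,4) w=4
  (5,7) w=5
  (2,7) w=6
  (4,6) w=6
  (6,7) w=6
  (1,3) w=7
  (1,2) w=7
  (2,5) w=7
  (3,5) w=7

Add edge (1,4) w=1 -- no cycle. Running total: 1
Add edge (2,6) w=1 -- no cycle. Running total: 2
Add edge (4,7) w=1 -- no cycle. Running total: 3
Add edge (3,4) w=3 -- no cycle. Running total: 6
Add edge (3,6) w=3 -- no cycle. Running total: 9
Skip edge (3,7) w=3 -- would create cycle
Add edge (5,6) w=3 -- no cycle. Running total: 12

MST edges: (1,4,w=1), (2,6,w=1), (4,7,w=1), (3,4,w=3), (3,6,w=3), (5,6,w=3)
Total MST weight: 1 + 1 + 1 + 3 + 3 + 3 = 12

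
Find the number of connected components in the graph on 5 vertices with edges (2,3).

Step 1: Build adjacency list from edges:
  1: (none)
  2: 3
  3: 2
  4: (none)
  5: (none)

Step 2: Run BFS/DFS from vertex 1:
  Visited: {1}
  Reached 1 of 5 vertices

Step 3: Only 1 of 5 vertices reached. Graph is disconnected.
Connected components: {1}, {2, 3}, {4}, {5}
Number of connected components: 4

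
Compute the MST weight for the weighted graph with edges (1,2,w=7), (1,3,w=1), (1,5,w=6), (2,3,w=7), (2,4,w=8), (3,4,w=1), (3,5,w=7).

Apply Kruskal's algorithm (sort edges by weight, add if no cycle):

Sorted edges by weight:
  (1,3) w=1
  (3,4) w=1
  (1,5) w=6
  (1,2) w=7
  (2,3) w=7
  (3,5) w=7
  (2,4) w=8

Add edge (1,3) w=1 -- no cycle. Running total: 1
Add edge (3,4) w=1 -- no cycle. Running total: 2
Add edge (1,5) w=6 -- no cycle. Running total: 8
Add edge (1,2) w=7 -- no cycle. Running total: 15

MST edges: (1,3,w=1), (3,4,w=1), (1,5,w=6), (1,2,w=7)
Total MST weight: 1 + 1 + 6 + 7 = 15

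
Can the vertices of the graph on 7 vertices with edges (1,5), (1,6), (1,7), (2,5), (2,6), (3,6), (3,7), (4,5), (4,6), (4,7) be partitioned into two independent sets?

Step 1: Attempt 2-coloring using BFS:
  Start at vertex 1, assign color 0
  Color vertex 5 with color 1 (neighbor of 1)
  Color vertex 6 with color 1 (neighbor of 1)
  Color vertex 7 with color 1 (neighbor of 1)
  Color vertex 2 with color 0 (neighbor of 5)
  Color vertex 4 with color 0 (neighbor of 5)
  Color vertex 3 with color 0 (neighbor of 6)

Step 2: 2-coloring succeeded. No conflicts found.
  Set A (color 0): {1, 2, 3, 4}
  Set B (color 1): {5, 6, 7}

The graph is bipartite with partition {1, 2, 3, 4}, {5, 6, 7}.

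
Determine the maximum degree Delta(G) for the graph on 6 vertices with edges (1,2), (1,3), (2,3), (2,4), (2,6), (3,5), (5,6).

Step 1: Count edges incident to each vertex:
  deg(1) = 2 (neighbors: 2, 3)
  deg(2) = 4 (neighbors: 1, 3, 4, 6)
  deg(3) = 3 (neighbors: 1, 2, 5)
  deg(4) = 1 (neighbors: 2)
  deg(5) = 2 (neighbors: 3, 6)
  deg(6) = 2 (neighbors: 2, 5)

Step 2: Find maximum:
  max(2, 4, 3, 1, 2, 2) = 4 (vertex 2)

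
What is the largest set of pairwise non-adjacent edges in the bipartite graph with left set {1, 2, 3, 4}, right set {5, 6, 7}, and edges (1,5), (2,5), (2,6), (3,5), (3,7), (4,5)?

Step 1: List the neighbors of each left vertex:
  1: 5
  2: 5, 6
  3: 5, 7
  4: 5

Step 2: Greedily match left vertices, then look for augmenting paths:
  Match 1 -- 5
  Match 2 -- 6
  Match 3 -- 7
  No augmenting path remains.

Step 3: Verify this is maximum:
  Matching size 3 = min(|L|, |R|) = min(4, 3), which is an upper bound, so this matching is maximum.

Maximum matching: {(1,5), (2,6), (3,7)}
Size: 3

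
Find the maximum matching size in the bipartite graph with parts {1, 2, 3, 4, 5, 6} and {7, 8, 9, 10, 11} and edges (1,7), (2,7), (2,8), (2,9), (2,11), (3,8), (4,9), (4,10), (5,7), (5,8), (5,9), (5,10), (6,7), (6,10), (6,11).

Step 1: List the neighbors of each left vertex:
  1: 7
  2: 7, 8, 9, 11
  3: 8
  4: 9, 10
  5: 7, 8, 9, 10
  6: 7, 10, 11

Step 2: Greedily match left vertices, then look for augmenting paths:
  Match 1 -- 7
  Match 2 -- 8
  Match 4 -- 9
  Match 5 -- 10
  Match 6 -- 11
  No augmenting path remains.

Step 3: Verify this is maximum:
  Matching size 5 = min(|L|, |R|) = min(6, 5), which is an upper bound, so this matching is maximum.

Maximum matching: {(1,7), (2,8), (4,9), (5,10), (6,11)}
Size: 5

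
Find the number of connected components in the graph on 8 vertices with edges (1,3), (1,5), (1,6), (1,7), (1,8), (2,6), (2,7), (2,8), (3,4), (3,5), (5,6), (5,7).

Step 1: Build adjacency list from edges:
  1: 3, 5, 6, 7, 8
  2: 6, 7, 8
  3: 1, 4, 5
  4: 3
  5: 1, 3, 6, 7
  6: 1, 2, 5
  7: 1, 2, 5
  8: 1, 2

Step 2: Run BFS/DFS from vertex 1:
  Visited: {1, 3, 5, 6, 7, 8, 4, 2}
  Reached 8 of 8 vertices

Step 3: All 8 vertices reached from vertex 1, so the graph is connected.
Number of connected components: 1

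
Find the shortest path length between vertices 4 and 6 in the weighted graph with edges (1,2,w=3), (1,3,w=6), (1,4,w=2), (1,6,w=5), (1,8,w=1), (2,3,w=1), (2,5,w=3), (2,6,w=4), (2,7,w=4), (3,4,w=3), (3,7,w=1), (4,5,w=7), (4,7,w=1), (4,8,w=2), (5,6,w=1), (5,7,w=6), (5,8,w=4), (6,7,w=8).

Step 1: Build adjacency list with weights:
  1: 2(w=3), 3(w=6), 4(w=2), 6(w=5), 8(w=1)
  2: 1(w=3), 3(w=1), 5(w=3), 6(w=4), 7(w=4)
  3: 1(w=6), 2(w=1), 4(w=3), 7(w=1)
  4: 1(w=2), 3(w=3), 5(w=7), 7(w=1), 8(w=2)
  5: 2(w=3), 4(w=7), 6(w=1), 7(w=6), 8(w=4)
  6: 1(w=5), 2(w=4), 5(w=1), 7(w=8)
  7: 2(w=4), 3(w=1), 4(w=1), 5(w=6), 6(w=8)
  8: 1(w=1), 4(w=2), 5(w=4)

Step 2: Apply Dijkstra's algorithm from vertex 4:
  Visit vertex 4 (distance=0)
    Update dist[1] = 2
    Update dist[3] = 3
    Update dist[5] = 7
    Update dist[7] = 1
    Update dist[8] = 2
  Visit vertex 7 (distance=1)
    Update dist[2] = 5
    Update dist[3] = 2
    Update dist[6] = 9
  Visit vertex 1 (distance=2)
    Update dist[6] = 7
  Visit vertex 3 (distance=2)
    Update dist[2] = 3
  Visit vertex 8 (distance=2)
    Update dist[5] = 6
  Visit vertex 2 (distance=3)
  Visit vertex 5 (distance=6)
  Visit vertex 6 (distance=7)

Step 3: Shortest path: 4 -> 1 -> 6
Total weight: 2 + 5 = 7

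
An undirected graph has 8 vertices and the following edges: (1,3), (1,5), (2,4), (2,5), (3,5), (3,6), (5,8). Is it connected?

Step 1: Build adjacency list from edges:
  1: 3, 5
  2: 4, 5
  3: 1, 5, 6
  4: 2
  5: 1, 2, 3, 8
  6: 3
  7: (none)
  8: 5

Step 2: Run BFS/DFS from vertex 1:
  Visited: {1, 3, 5, 6, 2, 8, 4}
  Reached 7 of 8 vertices

Step 3: Only 7 of 8 vertices reached. Graph is disconnected.
Connected components: {1, 2, 3, 4, 5, 6, 8}, {7}
Answer: No, the graph is not connected (2 components).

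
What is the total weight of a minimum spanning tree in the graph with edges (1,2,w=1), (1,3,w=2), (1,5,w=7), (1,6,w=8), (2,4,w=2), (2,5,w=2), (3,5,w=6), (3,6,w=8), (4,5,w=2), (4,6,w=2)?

Apply Kruskal's algorithm (sort edges by weight, add if no cycle):

Sorted edges by weight:
  (1,2) w=1
  (1,3) w=2
  (2,5) w=2
  (2,4) w=2
  (4,5) w=2
  (4,6) w=2
  (3,5) w=6
  (1,5) w=7
  (1,6) w=8
  (3,6) w=8

Add edge (1,2) w=1 -- no cycle. Running total: 1
Add edge (1,3) w=2 -- no cycle. Running total: 3
Add edge (2,5) w=2 -- no cycle. Running total: 5
Add edge (2,4) w=2 -- no cycle. Running total: 7
Skip edge (4,5) w=2 -- would create cycle
Add edge (4,6) w=2 -- no cycle. Running total: 9

MST edges: (1,2,w=1), (1,3,w=2), (2,5,w=2), (2,4,w=2), (4,6,w=2)
Total MST weight: 1 + 2 + 2 + 2 + 2 = 9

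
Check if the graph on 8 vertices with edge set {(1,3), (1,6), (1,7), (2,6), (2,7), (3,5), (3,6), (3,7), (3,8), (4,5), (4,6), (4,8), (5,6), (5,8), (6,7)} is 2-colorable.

Step 1: Attempt 2-coloring using BFS:
  Start at vertex 1, assign color 0
  Color vertex 3 with color 1 (neighbor of 1)
  Color vertex 6 with color 1 (neighbor of 1)
  Color vertex 7 with color 1 (neighbor of 1)
  Color vertex 5 with color 0 (neighbor of 3)

Step 2: Conflict found! Vertices 3 and 6 are adjacent but have the same color.
This means the graph contains an odd cycle.

The graph is NOT bipartite.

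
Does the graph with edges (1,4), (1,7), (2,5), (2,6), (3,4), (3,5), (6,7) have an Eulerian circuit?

Step 1: Find the degree of each vertex:
  deg(1) = 2
  deg(2) = 2
  deg(3) = 2
  deg(4) = 2
  deg(5) = 2
  deg(6) = 2
  deg(7) = 2

Step 2: Count vertices with odd degree:
  All vertices have even degree (0 odd-degree vertices)

Step 3: Apply Euler's theorem:
  - Eulerian circuit exists iff graph is connected and all vertices have even degree
  - Eulerian path exists iff graph is connected and has 0 or 2 odd-degree vertices

Graph is connected with 0 odd-degree vertices.
Both Eulerian circuit and Eulerian path exist.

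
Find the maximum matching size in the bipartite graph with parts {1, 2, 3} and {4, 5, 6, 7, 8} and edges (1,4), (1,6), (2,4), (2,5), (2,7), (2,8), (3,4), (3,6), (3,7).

Step 1: List the neighbors of each left vertex:
  1: 4, 6
  2: 4, 5, 7, 8
  3: 4, 6, 7

Step 2: Greedily match left vertices, then look for augmenting paths:
  Match 1 -- 4
  Match 2 -- 5
  Match 3 -- 6
  No augmenting path remains.

Step 3: Verify this is maximum:
  Matching size 3 = min(|L|, |R|) = min(3, 5), which is an upper bound, so this matching is maximum.

Maximum matching: {(1,4), (2,5), (3,6)}
Size: 3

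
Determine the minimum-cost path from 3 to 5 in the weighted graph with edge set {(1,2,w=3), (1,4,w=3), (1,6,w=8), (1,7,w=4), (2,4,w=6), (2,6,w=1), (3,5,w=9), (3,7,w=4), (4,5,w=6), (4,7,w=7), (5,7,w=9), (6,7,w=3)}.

Step 1: Build adjacency list with weights:
  1: 2(w=3), 4(w=3), 6(w=8), 7(w=4)
  2: 1(w=3), 4(w=6), 6(w=1)
  3: 5(w=9), 7(w=4)
  4: 1(w=3), 2(w=6), 5(w=6), 7(w=7)
  5: 3(w=9), 4(w=6), 7(w=9)
  6: 1(w=8), 2(w=1), 7(w=3)
  7: 1(w=4), 3(w=4), 4(w=7), 5(w=9), 6(w=3)

Step 2: Apply Dijkstra's algorithm from vertex 3:
  Visit vertex 3 (distance=0)
    Update dist[5] = 9
    Update dist[7] = 4
  Visit vertex 7 (distance=4)
    Update dist[1] = 8
    Update dist[4] = 11
    Update dist[6] = 7
  Visit vertex 6 (distance=7)
    Update dist[2] = 8
  Visit vertex 1 (distance=8)
  Visit vertex 2 (distance=8)
  Visit vertex 5 (distance=9)

Step 3: Shortest path: 3 -> 5
Total weight: 9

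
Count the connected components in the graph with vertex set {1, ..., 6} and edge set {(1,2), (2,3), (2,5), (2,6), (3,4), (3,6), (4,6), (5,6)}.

Step 1: Build adjacency list from edges:
  1: 2
  2: 1, 3, 5, 6
  3: 2, 4, 6
  4: 3, 6
  5: 2, 6
  6: 2, 3, 4, 5

Step 2: Run BFS/DFS from vertex 1:
  Visited: {1, 2, 3, 5, 6, 4}
  Reached 6 of 6 vertices

Step 3: All 6 vertices reached from vertex 1, so the graph is connected.
Number of connected components: 1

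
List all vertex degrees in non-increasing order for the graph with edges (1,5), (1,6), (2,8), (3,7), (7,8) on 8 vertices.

Step 1: Count edges incident to each vertex:
  deg(1) = 2 (neighbors: 5, 6)
  deg(2) = 1 (neighbors: 8)
  deg(3) = 1 (neighbors: 7)
  deg(4) = 0 (neighbors: none)
  deg(5) = 1 (neighbors: 1)
  deg(6) = 1 (neighbors: 1)
  deg(7) = 2 (neighbors: 3, 8)
  deg(8) = 2 (neighbors: 2, 7)

Step 2: Sort degrees in non-increasing order:
  Degrees: [2, 1, 1, 0, 1, 1, 2, 2] -> sorted: [2, 2, 2, 1, 1, 1, 1, 0]

Degree sequence: [2, 2, 2, 1, 1, 1, 1, 0]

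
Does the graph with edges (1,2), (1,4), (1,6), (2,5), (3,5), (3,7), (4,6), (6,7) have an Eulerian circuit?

Step 1: Find the degree of each vertex:
  deg(1) = 3
  deg(2) = 2
  deg(3) = 2
  deg(4) = 2
  deg(5) = 2
  deg(6) = 3
  deg(7) = 2

Step 2: Count vertices with odd degree:
  Odd-degree vertices: 1, 6 (2 total)

Step 3: Apply Euler's theorem:
  - Eulerian circuit exists iff graph is connected and all vertices have even degree
  - Eulerian path exists iff graph is connected and has 0 or 2 odd-degree vertices

Graph is connected with exactly 2 odd-degree vertices (1, 6).
Eulerian path exists (starting and ending at the odd-degree vertices), but no Eulerian circuit.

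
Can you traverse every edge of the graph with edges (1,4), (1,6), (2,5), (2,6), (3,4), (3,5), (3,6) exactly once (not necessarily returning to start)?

Step 1: Find the degree of each vertex:
  deg(1) = 2
  deg(2) = 2
  deg(3) = 3
  deg(4) = 2
  deg(5) = 2
  deg(6) = 3

Step 2: Count vertices with odd degree:
  Odd-degree vertices: 3, 6 (2 total)

Step 3: Apply Euler's theorem:
  - Eulerian circuit exists iff graph is connected and all vertices have even degree
  - Eulerian path exists iff graph is connected and has 0 or 2 odd-degree vertices

Graph is connected with exactly 2 odd-degree vertices (3, 6).
Eulerian path exists (starting and ending at the odd-degree vertices), but no Eulerian circuit.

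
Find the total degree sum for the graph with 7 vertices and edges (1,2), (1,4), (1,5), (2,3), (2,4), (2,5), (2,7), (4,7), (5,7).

Step 1: Count edges incident to each vertex:
  deg(1) = 3 (neighbors: 2, 4, 5)
  deg(2) = 5 (neighbors: 1, 3, 4, 5, 7)
  deg(3) = 1 (neighbors: 2)
  deg(4) = 3 (neighbors: 1, 2, 7)
  deg(5) = 3 (neighbors: 1, 2, 7)
  deg(6) = 0 (neighbors: none)
  deg(7) = 3 (neighbors: 2, 4, 5)

Step 2: Sum all degrees:
  3 + 5 + 1 + 3 + 3 + 0 + 3 = 18

Verification: sum of degrees = 2 * |E| = 2 * 9 = 18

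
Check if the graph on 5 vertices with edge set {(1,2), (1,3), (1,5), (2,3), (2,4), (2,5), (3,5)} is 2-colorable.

Step 1: Attempt 2-coloring using BFS:
  Start at vertex 1, assign color 0
  Color vertex 2 with color 1 (neighbor of 1)
  Color vertex 3 with color 1 (neighbor of 1)
  Color vertex 5 with color 1 (neighbor of 1)

Step 2: Conflict found! Vertices 2 and 3 are adjacent but have the same color.
This means the graph contains an odd cycle.

The graph is NOT bipartite.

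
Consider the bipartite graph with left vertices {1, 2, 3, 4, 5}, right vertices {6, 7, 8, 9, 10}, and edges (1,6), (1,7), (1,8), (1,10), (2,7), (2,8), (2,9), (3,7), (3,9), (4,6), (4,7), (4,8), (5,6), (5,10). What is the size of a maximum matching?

Step 1: List the neighbors of each left vertex:
  1: 6, 7, 8, 10
  2: 7, 8, 9
  3: 7, 9
  4: 6, 7, 8
  5: 6, 10

Step 2: Greedily match left vertices, then look for augmenting paths:
  Match 1 -- 6
  Match 2 -- 7
  Match 3 -- 9
  Match 4 -- 8
  Match 5 -- 10
  No augmenting path remains.

Step 3: Verify this is maximum:
  Matching size 5 = min(|L|, |R|) = min(5, 5), which is an upper bound, so this matching is maximum.

Maximum matching: {(1,6), (2,7), (3,9), (4,8), (5,10)}
Size: 5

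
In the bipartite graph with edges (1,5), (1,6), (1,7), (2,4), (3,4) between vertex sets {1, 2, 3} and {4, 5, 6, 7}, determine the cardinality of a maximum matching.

Step 1: List the neighbors of each left vertex:
  1: 5, 6, 7
  2: 4
  3: 4

Step 2: Greedily match left vertices, then look for augmenting paths:
  Match 1 -- 5
  Match 2 -- 4
  No augmenting path remains.

Step 3: Verify this is maximum:
  Matching has size 2. The vertex set {1, 4} covers every edge and has size 2; any matching has at most one edge per cover vertex, so 2 is maximum (König's theorem).

Maximum matching: {(1,5), (2,4)}
Size: 2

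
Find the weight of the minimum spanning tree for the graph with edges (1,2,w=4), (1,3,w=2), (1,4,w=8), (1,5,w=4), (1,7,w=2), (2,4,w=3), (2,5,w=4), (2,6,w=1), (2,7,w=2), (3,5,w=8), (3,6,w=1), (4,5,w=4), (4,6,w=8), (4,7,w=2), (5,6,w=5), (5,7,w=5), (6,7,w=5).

Apply Kruskal's algorithm (sort edges by weight, add if no cycle):

Sorted edges by weight:
  (2,6) w=1
  (3,6) w=1
  (1,3) w=2
  (1,7) w=2
  (2,7) w=2
  (4,7) w=2
  (2,4) w=3
  (1,2) w=4
  (1,5) w=4
  (2,5) w=4
  (4,5) w=4
  (5,6) w=5
  (5,7) w=5
  (6,7) w=5
  (1,4) w=8
  (3,5) w=8
  (4,6) w=8

Add edge (2,6) w=1 -- no cycle. Running total: 1
Add edge (3,6) w=1 -- no cycle. Running total: 2
Add edge (1,3) w=2 -- no cycle. Running total: 4
Add edge (1,7) w=2 -- no cycle. Running total: 6
Skip edge (2,7) w=2 -- would create cycle
Add edge (4,7) w=2 -- no cycle. Running total: 8
Skip edge (2,4) w=3 -- would create cycle
Skip edge (1,2) w=4 -- would create cycle
Add edge (1,5) w=4 -- no cycle. Running total: 12

MST edges: (2,6,w=1), (3,6,w=1), (1,3,w=2), (1,7,w=2), (4,7,w=2), (1,5,w=4)
Total MST weight: 1 + 1 + 2 + 2 + 2 + 4 = 12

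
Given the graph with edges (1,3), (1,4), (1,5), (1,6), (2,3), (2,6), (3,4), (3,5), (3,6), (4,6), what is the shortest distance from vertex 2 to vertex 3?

Step 1: Build adjacency list:
  1: 3, 4, 5, 6
  2: 3, 6
  3: 1, 2, 4, 5, 6
  4: 1, 3, 6
  5: 1, 3
  6: 1, 2, 3, 4

Step 2: BFS from vertex 2 to find shortest path to 3:
  vertex 3 reached at distance 1

Step 3: Shortest path: 2 -> 3
Path length: 1 edge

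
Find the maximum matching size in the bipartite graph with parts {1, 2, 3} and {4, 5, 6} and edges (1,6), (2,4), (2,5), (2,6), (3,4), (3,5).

Step 1: List the neighbors of each left vertex:
  1: 6
  2: 4, 5, 6
  3: 4, 5

Step 2: Greedily match left vertices, then look for augmenting paths:
  Match 1 -- 6
  Match 2 -- 4
  Match 3 -- 5
  No augmenting path remains.

Step 3: Verify this is maximum:
  Matching size 3 = min(|L|, |R|) = min(3, 3), which is an upper bound, so this matching is maximum.

Maximum matching: {(1,6), (2,4), (3,5)}
Size: 3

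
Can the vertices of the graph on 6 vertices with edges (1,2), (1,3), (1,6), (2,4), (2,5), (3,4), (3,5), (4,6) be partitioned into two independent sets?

Step 1: Attempt 2-coloring using BFS:
  Start at vertex 1, assign color 0
  Color vertex 2 with color 1 (neighbor of 1)
  Color vertex 3 with color 1 (neighbor of 1)
  Color vertex 6 with color 1 (neighbor of 1)
  Color vertex 4 with color 0 (neighbor of 2)
  Color vertex 5 with color 0 (neighbor of 2)

Step 2: 2-coloring succeeded. No conflicts found.
  Set A (color 0): {1, 4, 5}
  Set B (color 1): {2, 3, 6}

The graph is bipartite with partition {1, 4, 5}, {2, 3, 6}.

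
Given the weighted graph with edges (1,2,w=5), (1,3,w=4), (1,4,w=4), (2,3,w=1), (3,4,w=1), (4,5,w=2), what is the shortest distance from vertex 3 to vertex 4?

Step 1: Build adjacency list with weights:
  1: 2(w=5), 3(w=4), 4(w=4)
  2: 1(w=5), 3(w=1)
  3: 1(w=4), 2(w=1), 4(w=1)
  4: 1(w=4), 3(w=1), 5(w=2)
  5: 4(w=2)

Step 2: Apply Dijkstra's algorithm from vertex 3:
  Visit vertex 3 (distance=0)
    Update dist[1] = 4
    Update dist[2] = 1
    Update dist[4] = 1
  Visit vertex 2 (distance=1)
  Visit vertex 4 (distance=1)
    Update dist[5] = 3

Step 3: Shortest path: 3 -> 4
Total weight: 1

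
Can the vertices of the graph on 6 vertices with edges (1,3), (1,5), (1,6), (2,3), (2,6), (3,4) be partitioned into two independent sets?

Step 1: Attempt 2-coloring using BFS:
  Start at vertex 1, assign color 0
  Color vertex 3 with color 1 (neighbor of 1)
  Color vertex 5 with color 1 (neighbor of 1)
  Color vertex 6 with color 1 (neighbor of 1)
  Color vertex 2 with color 0 (neighbor of 3)
  Color vertex 4 with color 0 (neighbor of 3)

Step 2: 2-coloring succeeded. No conflicts found.
  Set A (color 0): {1, 2, 4}
  Set B (color 1): {3, 5, 6}

The graph is bipartite with partition {1, 2, 4}, {3, 5, 6}.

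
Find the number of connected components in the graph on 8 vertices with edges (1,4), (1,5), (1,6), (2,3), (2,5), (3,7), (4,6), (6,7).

Step 1: Build adjacency list from edges:
  1: 4, 5, 6
  2: 3, 5
  3: 2, 7
  4: 1, 6
  5: 1, 2
  6: 1, 4, 7
  7: 3, 6
  8: (none)

Step 2: Run BFS/DFS from vertex 1:
  Visited: {1, 4, 5, 6, 2, 7, 3}
  Reached 7 of 8 vertices

Step 3: Only 7 of 8 vertices reached. Graph is disconnected.
Connected components: {1, 2, 3, 4, 5, 6, 7}, {8}
Number of connected components: 2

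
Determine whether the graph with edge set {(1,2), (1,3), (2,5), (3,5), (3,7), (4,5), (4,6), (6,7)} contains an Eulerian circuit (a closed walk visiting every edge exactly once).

Step 1: Find the degree of each vertex:
  deg(1) = 2
  deg(2) = 2
  deg(3) = 3
  deg(4) = 2
  deg(5) = 3
  deg(6) = 2
  deg(7) = 2

Step 2: Count vertices with odd degree:
  Odd-degree vertices: 3, 5 (2 total)

Step 3: Apply Euler's theorem:
  - Eulerian circuit exists iff graph is connected and all vertices have even degree
  - Eulerian path exists iff graph is connected and has 0 or 2 odd-degree vertices

Graph is connected with exactly 2 odd-degree vertices (3, 5).
Eulerian path exists (starting and ending at the odd-degree vertices), but no Eulerian circuit.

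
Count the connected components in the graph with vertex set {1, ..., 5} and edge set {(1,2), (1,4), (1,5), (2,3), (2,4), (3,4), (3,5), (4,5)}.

Step 1: Build adjacency list from edges:
  1: 2, 4, 5
  2: 1, 3, 4
  3: 2, 4, 5
  4: 1, 2, 3, 5
  5: 1, 3, 4

Step 2: Run BFS/DFS from vertex 1:
  Visited: {1, 2, 4, 5, 3}
  Reached 5 of 5 vertices

Step 3: All 5 vertices reached from vertex 1, so the graph is connected.
Number of connected components: 1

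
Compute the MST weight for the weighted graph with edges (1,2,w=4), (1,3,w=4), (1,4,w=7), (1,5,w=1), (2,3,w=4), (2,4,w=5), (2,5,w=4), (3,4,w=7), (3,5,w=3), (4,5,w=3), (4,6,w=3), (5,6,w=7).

Apply Kruskal's algorithm (sort edges by weight, add if no cycle):

Sorted edges by weight:
  (1,5) w=1
  (3,5) w=3
  (4,5) w=3
  (4,6) w=3
  (1,2) w=4
  (1,3) w=4
  (2,3) w=4
  (2,5) w=4
  (2,4) w=5
  (1,4) w=7
  (3,4) w=7
  (5,6) w=7

Add edge (1,5) w=1 -- no cycle. Running total: 1
Add edge (3,5) w=3 -- no cycle. Running total: 4
Add edge (4,5) w=3 -- no cycle. Running total: 7
Add edge (4,6) w=3 -- no cycle. Running total: 10
Add edge (1,2) w=4 -- no cycle. Running total: 14

MST edges: (1,5,w=1), (3,5,w=3), (4,5,w=3), (4,6,w=3), (1,2,w=4)
Total MST weight: 1 + 3 + 3 + 3 + 4 = 14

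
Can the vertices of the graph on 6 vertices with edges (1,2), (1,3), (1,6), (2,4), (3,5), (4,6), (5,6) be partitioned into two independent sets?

Step 1: Attempt 2-coloring using BFS:
  Start at vertex 1, assign color 0
  Color vertex 2 with color 1 (neighbor of 1)
  Color vertex 3 with color 1 (neighbor of 1)
  Color vertex 6 with color 1 (neighbor of 1)
  Color vertex 4 with color 0 (neighbor of 2)
  Color vertex 5 with color 0 (neighbor of 3)

Step 2: 2-coloring succeeded. No conflicts found.
  Set A (color 0): {1, 4, 5}
  Set B (color 1): {2, 3, 6}

The graph is bipartite with partition {1, 4, 5}, {2, 3, 6}.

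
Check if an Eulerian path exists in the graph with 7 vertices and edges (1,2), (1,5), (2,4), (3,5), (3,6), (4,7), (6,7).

Step 1: Find the degree of each vertex:
  deg(1) = 2
  deg(2) = 2
  deg(3) = 2
  deg(4) = 2
  deg(5) = 2
  deg(6) = 2
  deg(7) = 2

Step 2: Count vertices with odd degree:
  All vertices have even degree (0 odd-degree vertices)

Step 3: Apply Euler's theorem:
  - Eulerian circuit exists iff graph is connected and all vertices have even degree
  - Eulerian path exists iff graph is connected and has 0 or 2 odd-degree vertices

Graph is connected with 0 odd-degree vertices.
Both Eulerian circuit and Eulerian path exist.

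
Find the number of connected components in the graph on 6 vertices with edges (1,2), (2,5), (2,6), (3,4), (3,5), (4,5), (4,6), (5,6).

Step 1: Build adjacency list from edges:
  1: 2
  2: 1, 5, 6
  3: 4, 5
  4: 3, 5, 6
  5: 2, 3, 4, 6
  6: 2, 4, 5

Step 2: Run BFS/DFS from vertex 1:
  Visited: {1, 2, 5, 6, 3, 4}
  Reached 6 of 6 vertices

Step 3: All 6 vertices reached from vertex 1, so the graph is connected.
Number of connected components: 1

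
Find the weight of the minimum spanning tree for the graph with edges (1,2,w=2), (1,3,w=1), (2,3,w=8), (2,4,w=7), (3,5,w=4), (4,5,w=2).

Apply Kruskal's algorithm (sort edges by weight, add if no cycle):

Sorted edges by weight:
  (1,3) w=1
  (1,2) w=2
  (4,5) w=2
  (3,5) w=4
  (2,4) w=7
  (2,3) w=8

Add edge (1,3) w=1 -- no cycle. Running total: 1
Add edge (1,2) w=2 -- no cycle. Running total: 3
Add edge (4,5) w=2 -- no cycle. Running total: 5
Add edge (3,5) w=4 -- no cycle. Running total: 9

MST edges: (1,3,w=1), (1,2,w=2), (4,5,w=2), (3,5,w=4)
Total MST weight: 1 + 2 + 2 + 4 = 9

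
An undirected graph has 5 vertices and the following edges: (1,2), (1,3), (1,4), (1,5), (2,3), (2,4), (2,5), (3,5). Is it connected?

Step 1: Build adjacency list from edges:
  1: 2, 3, 4, 5
  2: 1, 3, 4, 5
  3: 1, 2, 5
  4: 1, 2
  5: 1, 2, 3

Step 2: Run BFS/DFS from vertex 1:
  Visited: {1, 2, 3, 4, 5}
  Reached 5 of 5 vertices

Step 3: All 5 vertices reached from vertex 1, so the graph is connected.
Answer: Yes, the graph is connected.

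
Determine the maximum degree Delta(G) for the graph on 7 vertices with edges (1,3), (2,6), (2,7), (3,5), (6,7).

Step 1: Count edges incident to each vertex:
  deg(1) = 1 (neighbors: 3)
  deg(2) = 2 (neighbors: 6, 7)
  deg(3) = 2 (neighbors: 1, 5)
  deg(4) = 0 (neighbors: none)
  deg(5) = 1 (neighbors: 3)
  deg(6) = 2 (neighbors: 2, 7)
  deg(7) = 2 (neighbors: 2, 6)

Step 2: Find maximum:
  max(1, 2, 2, 0, 1, 2, 2) = 2 (vertex 2)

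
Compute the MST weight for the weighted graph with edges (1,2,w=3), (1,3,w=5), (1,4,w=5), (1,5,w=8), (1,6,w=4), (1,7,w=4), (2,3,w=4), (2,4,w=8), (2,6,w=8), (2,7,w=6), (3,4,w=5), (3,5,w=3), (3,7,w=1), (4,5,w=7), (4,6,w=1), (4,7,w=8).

Apply Kruskal's algorithm (sort edges by weight, add if no cycle):

Sorted edges by weight:
  (3,7) w=1
  (4,6) w=1
  (1,2) w=3
  (3,5) w=3
  (1,7) w=4
  (1,6) w=4
  (2,3) w=4
  (1,3) w=5
  (1,4) w=5
  (3,4) w=5
  (2,7) w=6
  (4,5) w=7
  (1,5) w=8
  (2,4) w=8
  (2,6) w=8
  (4,7) w=8

Add edge (3,7) w=1 -- no cycle. Running total: 1
Add edge (4,6) w=1 -- no cycle. Running total: 2
Add edge (1,2) w=3 -- no cycle. Running total: 5
Add edge (3,5) w=3 -- no cycle. Running total: 8
Add edge (1,7) w=4 -- no cycle. Running total: 12
Add edge (1,6) w=4 -- no cycle. Running total: 16

MST edges: (3,7,w=1), (4,6,w=1), (1,2,w=3), (3,5,w=3), (1,7,w=4), (1,6,w=4)
Total MST weight: 1 + 1 + 3 + 3 + 4 + 4 = 16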